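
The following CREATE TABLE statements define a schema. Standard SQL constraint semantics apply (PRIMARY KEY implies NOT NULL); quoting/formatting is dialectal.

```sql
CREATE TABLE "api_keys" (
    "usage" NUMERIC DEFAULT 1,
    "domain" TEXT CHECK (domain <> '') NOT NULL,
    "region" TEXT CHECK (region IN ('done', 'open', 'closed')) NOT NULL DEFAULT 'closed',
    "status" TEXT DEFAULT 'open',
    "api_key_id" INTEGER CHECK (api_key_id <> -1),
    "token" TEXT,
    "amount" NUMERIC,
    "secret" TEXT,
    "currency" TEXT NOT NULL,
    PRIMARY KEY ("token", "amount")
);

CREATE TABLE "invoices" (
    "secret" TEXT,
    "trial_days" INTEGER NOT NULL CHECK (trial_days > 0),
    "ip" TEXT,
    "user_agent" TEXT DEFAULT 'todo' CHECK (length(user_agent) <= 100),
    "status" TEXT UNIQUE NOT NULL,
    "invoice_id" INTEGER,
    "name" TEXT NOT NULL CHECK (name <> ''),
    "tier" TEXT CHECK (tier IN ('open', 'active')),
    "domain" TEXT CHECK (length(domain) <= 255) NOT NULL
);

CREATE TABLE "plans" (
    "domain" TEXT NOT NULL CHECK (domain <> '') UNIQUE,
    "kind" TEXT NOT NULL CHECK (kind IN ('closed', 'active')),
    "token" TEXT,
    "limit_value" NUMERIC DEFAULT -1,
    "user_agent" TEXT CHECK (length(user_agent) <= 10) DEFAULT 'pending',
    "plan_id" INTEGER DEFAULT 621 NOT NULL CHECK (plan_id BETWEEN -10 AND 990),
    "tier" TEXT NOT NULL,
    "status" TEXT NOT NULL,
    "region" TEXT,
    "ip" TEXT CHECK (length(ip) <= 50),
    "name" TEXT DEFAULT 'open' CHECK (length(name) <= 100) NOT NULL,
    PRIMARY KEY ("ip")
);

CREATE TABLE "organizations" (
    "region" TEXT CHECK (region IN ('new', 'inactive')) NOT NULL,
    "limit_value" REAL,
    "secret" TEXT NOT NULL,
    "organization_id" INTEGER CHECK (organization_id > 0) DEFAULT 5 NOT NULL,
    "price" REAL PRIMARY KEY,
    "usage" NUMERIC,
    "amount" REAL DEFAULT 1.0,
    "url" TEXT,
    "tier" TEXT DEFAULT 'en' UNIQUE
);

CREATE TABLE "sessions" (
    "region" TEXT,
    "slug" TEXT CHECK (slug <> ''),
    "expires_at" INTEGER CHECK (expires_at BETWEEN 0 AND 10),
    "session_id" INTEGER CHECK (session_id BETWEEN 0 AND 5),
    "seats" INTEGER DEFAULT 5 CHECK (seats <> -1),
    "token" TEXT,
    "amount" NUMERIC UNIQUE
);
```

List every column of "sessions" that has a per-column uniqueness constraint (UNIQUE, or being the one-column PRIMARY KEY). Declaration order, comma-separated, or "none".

amount

- region: no UNIQUE or single-column PK constraint.
- slug: no UNIQUE or single-column PK constraint.
- expires_at: no UNIQUE or single-column PK constraint.
- session_id: no UNIQUE or single-column PK constraint.
- seats: no UNIQUE or single-column PK constraint.
- token: no UNIQUE or single-column PK constraint.
- amount: declared UNIQUE → unique.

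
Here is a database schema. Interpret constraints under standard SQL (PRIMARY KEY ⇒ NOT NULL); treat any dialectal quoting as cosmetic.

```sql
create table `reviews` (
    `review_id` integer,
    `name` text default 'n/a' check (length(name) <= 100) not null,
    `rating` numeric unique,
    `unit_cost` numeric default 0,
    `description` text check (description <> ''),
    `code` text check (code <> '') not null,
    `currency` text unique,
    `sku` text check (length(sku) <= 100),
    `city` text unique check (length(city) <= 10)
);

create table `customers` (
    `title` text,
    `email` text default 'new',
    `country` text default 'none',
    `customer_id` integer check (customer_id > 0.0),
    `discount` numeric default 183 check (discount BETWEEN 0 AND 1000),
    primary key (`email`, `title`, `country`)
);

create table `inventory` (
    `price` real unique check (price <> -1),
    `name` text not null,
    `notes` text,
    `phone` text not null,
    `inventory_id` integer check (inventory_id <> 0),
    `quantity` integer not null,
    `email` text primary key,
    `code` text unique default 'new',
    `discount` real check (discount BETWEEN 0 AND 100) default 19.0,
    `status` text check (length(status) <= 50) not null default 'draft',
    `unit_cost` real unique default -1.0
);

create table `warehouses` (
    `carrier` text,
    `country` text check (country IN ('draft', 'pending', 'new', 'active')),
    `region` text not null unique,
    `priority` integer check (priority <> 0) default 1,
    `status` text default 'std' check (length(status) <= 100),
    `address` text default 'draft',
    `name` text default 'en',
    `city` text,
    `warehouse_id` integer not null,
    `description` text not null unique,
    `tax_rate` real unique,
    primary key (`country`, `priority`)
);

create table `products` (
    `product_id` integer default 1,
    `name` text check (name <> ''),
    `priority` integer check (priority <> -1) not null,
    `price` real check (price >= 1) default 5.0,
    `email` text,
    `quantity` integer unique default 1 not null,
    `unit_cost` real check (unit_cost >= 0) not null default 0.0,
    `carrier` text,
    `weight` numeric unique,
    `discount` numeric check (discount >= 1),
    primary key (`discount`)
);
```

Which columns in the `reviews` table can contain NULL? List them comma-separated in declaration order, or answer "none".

review_id, rating, unit_cost, description, currency, sku, city

- review_id: no NOT NULL constraint applies → nullable.
- name: declared NOT NULL → not nullable.
- rating: UNIQUE does not imply NOT NULL → nullable.
- unit_cost: DEFAULT only fills an omitted column; an explicit NULL is still allowed → nullable.
- description: CHECK does not forbid NULL (a CHECK constraint passes when its expression is NULL) → nullable.
- code: declared NOT NULL → not nullable.
- currency: UNIQUE does not imply NOT NULL → nullable.
- sku: CHECK does not forbid NULL (a CHECK constraint passes when its expression is NULL) → nullable.
- city: CHECK does not forbid NULL (a CHECK constraint passes when its expression is NULL) → nullable.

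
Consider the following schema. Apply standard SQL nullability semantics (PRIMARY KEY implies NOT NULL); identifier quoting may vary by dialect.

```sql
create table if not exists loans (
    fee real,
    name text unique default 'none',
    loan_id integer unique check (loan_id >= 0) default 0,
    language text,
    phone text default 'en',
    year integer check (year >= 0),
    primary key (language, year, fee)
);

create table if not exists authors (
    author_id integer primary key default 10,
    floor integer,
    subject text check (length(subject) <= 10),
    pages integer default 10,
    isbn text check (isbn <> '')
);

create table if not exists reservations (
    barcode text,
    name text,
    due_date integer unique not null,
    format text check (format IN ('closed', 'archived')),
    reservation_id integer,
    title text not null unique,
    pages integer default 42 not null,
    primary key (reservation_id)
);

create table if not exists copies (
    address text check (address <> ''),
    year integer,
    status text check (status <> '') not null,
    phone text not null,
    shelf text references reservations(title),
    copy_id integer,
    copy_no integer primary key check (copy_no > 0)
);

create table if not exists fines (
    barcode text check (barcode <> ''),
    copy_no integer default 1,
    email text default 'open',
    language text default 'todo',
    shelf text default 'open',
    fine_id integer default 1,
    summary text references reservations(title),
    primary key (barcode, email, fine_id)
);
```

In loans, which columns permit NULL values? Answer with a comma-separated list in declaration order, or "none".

name, loan_id, phone

- fee: part of the PRIMARY KEY, which implies NOT NULL → not nullable.
- name: UNIQUE does not imply NOT NULL → nullable.
- loan_id: CHECK does not forbid NULL (a CHECK constraint passes when its expression is NULL) → nullable.
- language: part of the PRIMARY KEY, which implies NOT NULL → not nullable.
- phone: DEFAULT only fills an omitted column; an explicit NULL is still allowed → nullable.
- year: part of the PRIMARY KEY, which implies NOT NULL → not nullable.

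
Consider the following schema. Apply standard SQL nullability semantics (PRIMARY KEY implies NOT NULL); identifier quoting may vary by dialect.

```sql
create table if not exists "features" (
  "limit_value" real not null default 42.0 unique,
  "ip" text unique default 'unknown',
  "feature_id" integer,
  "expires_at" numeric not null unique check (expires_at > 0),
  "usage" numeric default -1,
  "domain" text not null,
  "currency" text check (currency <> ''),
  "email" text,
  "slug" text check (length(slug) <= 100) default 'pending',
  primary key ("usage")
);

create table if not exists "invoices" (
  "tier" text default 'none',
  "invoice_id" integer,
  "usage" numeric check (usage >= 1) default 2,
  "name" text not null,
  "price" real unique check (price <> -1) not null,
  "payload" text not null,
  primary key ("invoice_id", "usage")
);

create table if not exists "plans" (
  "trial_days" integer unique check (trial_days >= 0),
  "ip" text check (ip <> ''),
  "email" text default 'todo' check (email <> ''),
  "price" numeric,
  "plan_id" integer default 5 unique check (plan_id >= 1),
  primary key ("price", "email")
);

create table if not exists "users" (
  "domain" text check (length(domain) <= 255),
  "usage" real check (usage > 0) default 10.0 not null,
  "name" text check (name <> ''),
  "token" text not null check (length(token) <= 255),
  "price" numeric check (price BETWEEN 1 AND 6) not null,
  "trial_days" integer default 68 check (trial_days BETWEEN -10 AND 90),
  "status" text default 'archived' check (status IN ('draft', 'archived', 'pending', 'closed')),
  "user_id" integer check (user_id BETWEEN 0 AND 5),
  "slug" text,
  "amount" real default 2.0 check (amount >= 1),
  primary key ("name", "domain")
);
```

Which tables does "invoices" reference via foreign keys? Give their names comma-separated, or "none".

none

No column in invoices has a REFERENCES clause.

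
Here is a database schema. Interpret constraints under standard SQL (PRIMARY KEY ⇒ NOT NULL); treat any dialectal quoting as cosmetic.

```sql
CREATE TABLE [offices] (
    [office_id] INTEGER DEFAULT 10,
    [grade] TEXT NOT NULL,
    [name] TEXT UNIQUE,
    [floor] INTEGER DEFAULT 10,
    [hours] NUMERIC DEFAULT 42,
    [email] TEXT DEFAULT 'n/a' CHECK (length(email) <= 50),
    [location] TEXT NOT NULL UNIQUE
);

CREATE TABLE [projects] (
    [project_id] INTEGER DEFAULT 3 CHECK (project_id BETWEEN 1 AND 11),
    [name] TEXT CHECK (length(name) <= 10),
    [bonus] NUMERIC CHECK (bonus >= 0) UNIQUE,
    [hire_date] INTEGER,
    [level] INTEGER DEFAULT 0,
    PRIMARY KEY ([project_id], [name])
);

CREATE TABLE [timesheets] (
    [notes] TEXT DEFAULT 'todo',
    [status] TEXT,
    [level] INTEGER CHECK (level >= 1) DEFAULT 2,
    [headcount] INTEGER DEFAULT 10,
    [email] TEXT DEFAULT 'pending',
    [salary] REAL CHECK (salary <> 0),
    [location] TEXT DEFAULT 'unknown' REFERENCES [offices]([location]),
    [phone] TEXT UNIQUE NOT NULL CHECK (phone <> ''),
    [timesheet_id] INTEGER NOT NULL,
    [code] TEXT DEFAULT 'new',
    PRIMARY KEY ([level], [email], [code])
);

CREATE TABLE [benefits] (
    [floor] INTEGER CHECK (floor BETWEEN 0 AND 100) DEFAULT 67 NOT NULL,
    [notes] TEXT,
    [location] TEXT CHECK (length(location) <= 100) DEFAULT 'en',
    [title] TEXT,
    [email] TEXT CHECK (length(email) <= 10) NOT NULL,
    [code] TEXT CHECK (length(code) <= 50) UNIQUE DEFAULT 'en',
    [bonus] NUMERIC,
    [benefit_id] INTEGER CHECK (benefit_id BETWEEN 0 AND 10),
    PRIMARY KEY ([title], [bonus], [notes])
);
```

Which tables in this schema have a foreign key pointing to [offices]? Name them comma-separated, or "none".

timesheets

- timesheets.location references offices(location).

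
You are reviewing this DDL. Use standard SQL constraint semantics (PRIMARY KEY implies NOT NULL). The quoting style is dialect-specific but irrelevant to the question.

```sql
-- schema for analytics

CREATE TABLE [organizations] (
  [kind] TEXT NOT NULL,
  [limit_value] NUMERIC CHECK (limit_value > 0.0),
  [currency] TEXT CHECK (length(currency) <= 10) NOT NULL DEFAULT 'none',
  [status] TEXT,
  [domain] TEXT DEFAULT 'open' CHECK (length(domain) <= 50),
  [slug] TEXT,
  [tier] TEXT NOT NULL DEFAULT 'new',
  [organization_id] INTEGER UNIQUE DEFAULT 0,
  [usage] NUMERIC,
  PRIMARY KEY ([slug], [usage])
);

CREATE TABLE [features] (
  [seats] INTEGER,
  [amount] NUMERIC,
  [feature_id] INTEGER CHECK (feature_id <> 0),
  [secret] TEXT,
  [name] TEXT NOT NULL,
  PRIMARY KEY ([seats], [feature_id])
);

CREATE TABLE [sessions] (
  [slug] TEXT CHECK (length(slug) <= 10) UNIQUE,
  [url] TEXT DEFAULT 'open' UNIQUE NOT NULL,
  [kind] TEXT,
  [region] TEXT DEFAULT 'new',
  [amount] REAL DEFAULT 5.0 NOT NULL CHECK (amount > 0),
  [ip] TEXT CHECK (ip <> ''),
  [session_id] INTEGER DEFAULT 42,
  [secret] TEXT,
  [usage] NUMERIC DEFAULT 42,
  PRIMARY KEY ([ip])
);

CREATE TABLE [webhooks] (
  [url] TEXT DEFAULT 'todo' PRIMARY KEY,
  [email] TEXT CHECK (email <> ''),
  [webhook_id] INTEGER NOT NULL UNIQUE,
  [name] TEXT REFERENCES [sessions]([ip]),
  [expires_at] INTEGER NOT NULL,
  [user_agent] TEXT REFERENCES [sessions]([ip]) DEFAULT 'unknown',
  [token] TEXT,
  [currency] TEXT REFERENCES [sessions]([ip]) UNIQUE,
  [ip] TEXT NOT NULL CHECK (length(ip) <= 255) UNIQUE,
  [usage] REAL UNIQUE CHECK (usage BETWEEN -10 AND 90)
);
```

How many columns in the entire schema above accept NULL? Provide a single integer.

organizations: 4 nullable (limit_value, status, domain, organization_id — PK (slug, usage) and explicit NOT NULL columns excluded).
features: 2 nullable (amount, secret — PK (seats, feature_id) and explicit NOT NULL columns excluded).
sessions: 6 nullable (slug, kind, region, session_id, secret, usage — PK (ip) and explicit NOT NULL columns excluded).
webhooks: 6 nullable (email, name, user_agent, token, currency, usage — PK (url) and explicit NOT NULL columns excluded).
Total: 4 + 2 + 6 + 6 = 18.

18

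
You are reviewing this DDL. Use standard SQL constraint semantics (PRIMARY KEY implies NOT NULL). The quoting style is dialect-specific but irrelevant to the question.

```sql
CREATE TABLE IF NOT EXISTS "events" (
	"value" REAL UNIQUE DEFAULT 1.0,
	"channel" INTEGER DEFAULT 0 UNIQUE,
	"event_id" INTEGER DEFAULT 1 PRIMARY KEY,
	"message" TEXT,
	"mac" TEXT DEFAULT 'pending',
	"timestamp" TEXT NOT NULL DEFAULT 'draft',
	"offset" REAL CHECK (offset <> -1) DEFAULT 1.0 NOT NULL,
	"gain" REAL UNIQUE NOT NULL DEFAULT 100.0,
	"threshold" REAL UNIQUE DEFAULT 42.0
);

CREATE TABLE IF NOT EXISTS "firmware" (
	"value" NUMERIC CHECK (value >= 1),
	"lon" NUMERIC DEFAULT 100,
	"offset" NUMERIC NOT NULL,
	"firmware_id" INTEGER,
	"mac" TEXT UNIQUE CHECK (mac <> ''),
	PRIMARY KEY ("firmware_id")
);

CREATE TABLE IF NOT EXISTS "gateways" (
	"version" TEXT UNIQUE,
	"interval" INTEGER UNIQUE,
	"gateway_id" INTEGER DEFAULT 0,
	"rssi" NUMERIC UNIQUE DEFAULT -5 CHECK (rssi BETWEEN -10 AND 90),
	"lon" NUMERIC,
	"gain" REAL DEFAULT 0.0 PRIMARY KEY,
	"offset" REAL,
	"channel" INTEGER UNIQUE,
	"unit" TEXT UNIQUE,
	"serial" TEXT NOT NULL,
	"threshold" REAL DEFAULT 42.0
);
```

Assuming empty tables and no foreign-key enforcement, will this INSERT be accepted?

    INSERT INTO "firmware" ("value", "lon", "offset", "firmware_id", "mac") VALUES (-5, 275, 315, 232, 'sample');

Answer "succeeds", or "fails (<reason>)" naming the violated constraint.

The value -5 for value violates CHECK (value >= 1).

fails (CHECK on value)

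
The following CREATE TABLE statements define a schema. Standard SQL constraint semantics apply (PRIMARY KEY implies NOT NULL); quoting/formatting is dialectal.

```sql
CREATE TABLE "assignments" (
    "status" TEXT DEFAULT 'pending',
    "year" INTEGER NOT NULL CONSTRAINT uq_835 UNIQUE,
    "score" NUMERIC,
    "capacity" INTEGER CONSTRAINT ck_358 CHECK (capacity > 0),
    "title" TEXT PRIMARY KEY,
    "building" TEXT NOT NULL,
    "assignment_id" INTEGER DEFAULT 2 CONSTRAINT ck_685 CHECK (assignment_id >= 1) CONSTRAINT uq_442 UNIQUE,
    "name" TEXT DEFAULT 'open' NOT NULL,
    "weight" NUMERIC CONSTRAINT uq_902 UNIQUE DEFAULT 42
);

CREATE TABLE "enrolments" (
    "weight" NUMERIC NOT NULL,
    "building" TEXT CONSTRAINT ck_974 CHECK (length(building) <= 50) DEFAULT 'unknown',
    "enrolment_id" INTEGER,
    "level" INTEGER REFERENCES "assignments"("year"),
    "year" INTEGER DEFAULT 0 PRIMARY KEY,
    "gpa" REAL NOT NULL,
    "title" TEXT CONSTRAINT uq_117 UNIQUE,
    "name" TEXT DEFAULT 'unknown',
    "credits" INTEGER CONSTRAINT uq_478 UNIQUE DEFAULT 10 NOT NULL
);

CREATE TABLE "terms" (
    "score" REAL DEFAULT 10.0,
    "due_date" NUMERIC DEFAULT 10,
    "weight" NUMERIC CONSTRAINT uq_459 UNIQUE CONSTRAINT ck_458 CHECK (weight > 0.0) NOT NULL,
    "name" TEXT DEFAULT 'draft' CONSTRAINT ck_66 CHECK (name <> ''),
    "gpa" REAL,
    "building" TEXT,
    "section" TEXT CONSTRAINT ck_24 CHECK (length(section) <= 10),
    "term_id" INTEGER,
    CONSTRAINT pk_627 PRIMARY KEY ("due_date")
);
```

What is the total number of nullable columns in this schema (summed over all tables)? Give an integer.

16

assignments: 5 nullable (status, score, capacity, assignment_id, weight — PK (title) and explicit NOT NULL columns excluded).
enrolments: 5 nullable (building, enrolment_id, level, title, name — PK (year) and explicit NOT NULL columns excluded).
terms: 6 nullable (score, name, gpa, building, section, term_id — PK (due_date) and explicit NOT NULL columns excluded).
Total: 5 + 5 + 6 = 16.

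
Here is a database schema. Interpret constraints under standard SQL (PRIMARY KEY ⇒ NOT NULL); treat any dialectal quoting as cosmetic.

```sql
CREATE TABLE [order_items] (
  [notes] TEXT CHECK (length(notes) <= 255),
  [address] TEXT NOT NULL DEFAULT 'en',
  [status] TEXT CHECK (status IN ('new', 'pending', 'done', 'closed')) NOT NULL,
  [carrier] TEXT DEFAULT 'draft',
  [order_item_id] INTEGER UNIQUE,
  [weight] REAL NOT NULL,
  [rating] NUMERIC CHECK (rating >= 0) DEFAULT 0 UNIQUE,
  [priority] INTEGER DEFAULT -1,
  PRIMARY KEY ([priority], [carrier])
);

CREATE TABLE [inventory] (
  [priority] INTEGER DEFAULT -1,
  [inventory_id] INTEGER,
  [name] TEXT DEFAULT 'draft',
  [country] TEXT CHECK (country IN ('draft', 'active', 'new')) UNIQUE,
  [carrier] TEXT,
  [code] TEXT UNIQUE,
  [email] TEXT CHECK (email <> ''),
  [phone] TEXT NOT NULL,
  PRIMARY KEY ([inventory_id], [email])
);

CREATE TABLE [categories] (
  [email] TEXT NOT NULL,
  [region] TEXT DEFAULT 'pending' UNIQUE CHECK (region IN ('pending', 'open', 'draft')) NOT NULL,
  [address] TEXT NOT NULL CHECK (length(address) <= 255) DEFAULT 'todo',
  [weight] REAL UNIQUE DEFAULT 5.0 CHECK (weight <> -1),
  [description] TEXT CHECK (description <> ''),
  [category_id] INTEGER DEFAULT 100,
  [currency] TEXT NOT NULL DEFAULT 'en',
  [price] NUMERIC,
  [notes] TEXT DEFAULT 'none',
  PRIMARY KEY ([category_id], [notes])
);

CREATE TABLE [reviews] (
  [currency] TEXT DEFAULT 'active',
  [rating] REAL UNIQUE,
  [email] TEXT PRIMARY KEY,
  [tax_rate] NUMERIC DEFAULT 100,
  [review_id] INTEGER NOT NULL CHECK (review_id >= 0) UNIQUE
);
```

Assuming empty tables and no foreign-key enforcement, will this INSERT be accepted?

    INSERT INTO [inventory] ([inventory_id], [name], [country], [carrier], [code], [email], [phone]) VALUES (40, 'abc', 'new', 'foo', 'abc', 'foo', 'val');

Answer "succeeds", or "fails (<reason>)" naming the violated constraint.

succeeds

NOT NULL columns: email is supplied; inventory_id is supplied; phone is supplied.
CHECK constraints: 'new' satisfies (country IN ('draft', 'active', 'new')); 'foo' satisfies (email <> '').
No constraint is violated.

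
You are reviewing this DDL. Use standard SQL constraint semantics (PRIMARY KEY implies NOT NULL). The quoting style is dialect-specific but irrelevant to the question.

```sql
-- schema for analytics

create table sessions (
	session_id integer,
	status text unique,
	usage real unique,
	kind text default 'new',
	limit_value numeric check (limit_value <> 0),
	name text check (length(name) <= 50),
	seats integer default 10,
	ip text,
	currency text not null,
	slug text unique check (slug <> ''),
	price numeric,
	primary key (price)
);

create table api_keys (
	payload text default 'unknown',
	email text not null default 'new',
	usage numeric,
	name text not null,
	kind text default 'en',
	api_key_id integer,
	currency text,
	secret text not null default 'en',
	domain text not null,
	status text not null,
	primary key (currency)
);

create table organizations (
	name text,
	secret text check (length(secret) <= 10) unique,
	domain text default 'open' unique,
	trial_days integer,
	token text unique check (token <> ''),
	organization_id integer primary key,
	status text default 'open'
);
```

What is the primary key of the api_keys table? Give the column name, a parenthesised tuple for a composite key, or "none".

currency

currency is declared PRIMARY KEY as a table-level PRIMARY KEY clause.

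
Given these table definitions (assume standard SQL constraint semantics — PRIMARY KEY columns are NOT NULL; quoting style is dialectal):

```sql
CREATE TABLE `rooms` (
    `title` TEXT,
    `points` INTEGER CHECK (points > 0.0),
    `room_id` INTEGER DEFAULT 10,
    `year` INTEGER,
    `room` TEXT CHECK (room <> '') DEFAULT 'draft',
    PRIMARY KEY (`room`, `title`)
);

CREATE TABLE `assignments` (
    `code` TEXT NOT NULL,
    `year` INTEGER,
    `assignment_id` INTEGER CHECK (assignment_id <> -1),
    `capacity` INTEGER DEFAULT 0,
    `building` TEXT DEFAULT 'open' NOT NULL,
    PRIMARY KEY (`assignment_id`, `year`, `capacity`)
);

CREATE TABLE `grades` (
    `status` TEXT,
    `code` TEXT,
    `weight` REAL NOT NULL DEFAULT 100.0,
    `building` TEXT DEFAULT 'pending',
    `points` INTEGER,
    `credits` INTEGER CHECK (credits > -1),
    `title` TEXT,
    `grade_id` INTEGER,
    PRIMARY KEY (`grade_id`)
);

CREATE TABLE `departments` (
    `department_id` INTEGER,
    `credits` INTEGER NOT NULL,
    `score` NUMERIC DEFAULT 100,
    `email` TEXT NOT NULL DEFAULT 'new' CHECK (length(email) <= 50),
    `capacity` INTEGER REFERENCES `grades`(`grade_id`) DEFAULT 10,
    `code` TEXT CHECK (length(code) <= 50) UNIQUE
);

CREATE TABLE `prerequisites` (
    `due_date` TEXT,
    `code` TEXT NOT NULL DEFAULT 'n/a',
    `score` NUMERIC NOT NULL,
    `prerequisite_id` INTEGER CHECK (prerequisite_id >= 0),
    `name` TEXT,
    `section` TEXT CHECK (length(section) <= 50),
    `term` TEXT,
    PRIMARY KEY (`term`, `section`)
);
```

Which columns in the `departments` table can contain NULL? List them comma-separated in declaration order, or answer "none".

- department_id: no NOT NULL constraint applies → nullable.
- credits: declared NOT NULL → not nullable.
- score: DEFAULT only fills an omitted column; an explicit NULL is still allowed → nullable.
- email: declared NOT NULL → not nullable.
- capacity: a foreign key column may be NULL unless separately constrained → nullable.
- code: CHECK does not forbid NULL (a CHECK constraint passes when its expression is NULL) → nullable.

department_id, score, capacity, code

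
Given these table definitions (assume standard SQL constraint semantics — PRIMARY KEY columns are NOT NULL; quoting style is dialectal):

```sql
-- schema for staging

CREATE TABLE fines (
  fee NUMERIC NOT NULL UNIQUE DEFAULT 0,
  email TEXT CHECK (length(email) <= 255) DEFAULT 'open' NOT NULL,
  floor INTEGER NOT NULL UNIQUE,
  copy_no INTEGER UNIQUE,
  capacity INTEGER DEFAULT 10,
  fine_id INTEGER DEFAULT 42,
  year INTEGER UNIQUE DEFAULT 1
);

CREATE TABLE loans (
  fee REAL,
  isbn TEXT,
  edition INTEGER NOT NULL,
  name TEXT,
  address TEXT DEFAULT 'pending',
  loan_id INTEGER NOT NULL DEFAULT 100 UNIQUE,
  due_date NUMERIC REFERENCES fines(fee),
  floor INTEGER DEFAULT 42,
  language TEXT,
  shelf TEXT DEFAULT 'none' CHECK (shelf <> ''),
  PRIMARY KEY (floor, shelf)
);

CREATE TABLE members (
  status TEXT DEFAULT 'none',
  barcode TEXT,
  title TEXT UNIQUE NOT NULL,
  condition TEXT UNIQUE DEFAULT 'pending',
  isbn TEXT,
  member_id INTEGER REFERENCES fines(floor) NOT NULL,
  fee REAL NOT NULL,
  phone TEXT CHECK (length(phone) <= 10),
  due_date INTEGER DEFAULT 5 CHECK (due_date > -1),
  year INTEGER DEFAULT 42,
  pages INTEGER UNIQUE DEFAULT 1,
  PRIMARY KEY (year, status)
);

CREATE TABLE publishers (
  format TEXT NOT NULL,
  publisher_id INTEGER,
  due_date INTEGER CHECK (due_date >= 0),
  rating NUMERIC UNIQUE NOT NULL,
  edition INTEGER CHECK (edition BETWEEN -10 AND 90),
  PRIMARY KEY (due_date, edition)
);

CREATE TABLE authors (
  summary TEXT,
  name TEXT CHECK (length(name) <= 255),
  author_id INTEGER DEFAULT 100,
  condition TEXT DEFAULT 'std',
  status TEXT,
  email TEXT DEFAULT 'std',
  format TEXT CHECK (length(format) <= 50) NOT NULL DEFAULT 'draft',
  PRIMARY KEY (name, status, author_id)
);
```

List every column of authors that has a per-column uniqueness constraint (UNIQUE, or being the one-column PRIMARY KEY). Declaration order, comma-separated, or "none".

- summary: no UNIQUE or single-column PK constraint.
- name: part of a composite PRIMARY KEY — only the tuple is unique, not this column on its own.
- author_id: part of a composite PRIMARY KEY — only the tuple is unique, not this column on its own.
- condition: no UNIQUE or single-column PK constraint.
- status: part of a composite PRIMARY KEY — only the tuple is unique, not this column on its own.
- email: no UNIQUE or single-column PK constraint.
- format: no UNIQUE or single-column PK constraint.

none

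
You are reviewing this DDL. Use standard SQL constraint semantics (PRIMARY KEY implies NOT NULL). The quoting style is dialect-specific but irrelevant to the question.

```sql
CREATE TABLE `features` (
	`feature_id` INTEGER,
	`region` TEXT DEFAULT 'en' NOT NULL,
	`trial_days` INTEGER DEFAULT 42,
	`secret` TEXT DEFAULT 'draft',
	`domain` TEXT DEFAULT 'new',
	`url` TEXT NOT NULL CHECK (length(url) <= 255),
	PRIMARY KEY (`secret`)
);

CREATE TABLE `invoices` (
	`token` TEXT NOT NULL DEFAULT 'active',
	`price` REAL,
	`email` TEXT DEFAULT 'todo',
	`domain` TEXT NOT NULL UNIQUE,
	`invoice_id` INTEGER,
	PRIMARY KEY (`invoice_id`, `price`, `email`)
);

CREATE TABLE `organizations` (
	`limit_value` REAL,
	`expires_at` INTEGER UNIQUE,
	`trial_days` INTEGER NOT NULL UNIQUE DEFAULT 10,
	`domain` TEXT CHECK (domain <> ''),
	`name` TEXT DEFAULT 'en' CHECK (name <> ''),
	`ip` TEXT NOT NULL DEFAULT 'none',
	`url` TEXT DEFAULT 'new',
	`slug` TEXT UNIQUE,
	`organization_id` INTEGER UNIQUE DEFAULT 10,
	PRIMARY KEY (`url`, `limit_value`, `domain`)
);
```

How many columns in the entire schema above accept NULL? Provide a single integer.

features: 3 nullable (feature_id, trial_days, domain — PK (secret) and explicit NOT NULL columns excluded).
invoices: 0 nullable (none — PK (invoice_id, price, email) and explicit NOT NULL columns excluded).
organizations: 4 nullable (expires_at, name, slug, organization_id — PK (url, limit_value, domain) and explicit NOT NULL columns excluded).
Total: 3 + 0 + 4 = 7.

7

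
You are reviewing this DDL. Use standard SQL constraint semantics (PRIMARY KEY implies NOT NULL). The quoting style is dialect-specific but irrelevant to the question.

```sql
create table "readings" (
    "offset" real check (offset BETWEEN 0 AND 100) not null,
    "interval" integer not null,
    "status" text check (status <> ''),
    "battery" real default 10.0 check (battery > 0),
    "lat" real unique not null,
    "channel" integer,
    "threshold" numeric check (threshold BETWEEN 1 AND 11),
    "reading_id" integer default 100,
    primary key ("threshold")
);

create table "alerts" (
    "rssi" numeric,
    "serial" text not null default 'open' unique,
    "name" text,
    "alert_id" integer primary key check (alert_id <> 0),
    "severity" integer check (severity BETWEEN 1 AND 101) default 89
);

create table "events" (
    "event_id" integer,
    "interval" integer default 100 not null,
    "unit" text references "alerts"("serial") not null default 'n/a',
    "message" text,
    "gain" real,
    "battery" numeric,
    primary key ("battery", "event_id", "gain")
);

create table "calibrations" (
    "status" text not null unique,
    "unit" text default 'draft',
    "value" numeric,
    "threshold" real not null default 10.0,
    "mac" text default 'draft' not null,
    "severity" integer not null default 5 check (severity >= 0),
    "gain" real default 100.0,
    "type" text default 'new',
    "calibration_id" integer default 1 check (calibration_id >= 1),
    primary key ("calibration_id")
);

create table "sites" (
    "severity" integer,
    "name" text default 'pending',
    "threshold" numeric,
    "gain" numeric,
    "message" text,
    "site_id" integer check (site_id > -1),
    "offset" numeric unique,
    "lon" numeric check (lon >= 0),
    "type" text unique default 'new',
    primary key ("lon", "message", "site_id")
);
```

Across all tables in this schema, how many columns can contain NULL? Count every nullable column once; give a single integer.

readings: 4 nullable (status, battery, channel, reading_id — PK (threshold) and explicit NOT NULL columns excluded).
alerts: 3 nullable (rssi, name, severity — PK (alert_id) and explicit NOT NULL columns excluded).
events: 1 nullable (message — PK (battery, event_id, gain) and explicit NOT NULL columns excluded).
calibrations: 4 nullable (unit, value, gain, type — PK (calibration_id) and explicit NOT NULL columns excluded).
sites: 6 nullable (severity, name, threshold, gain, offset, type — PK (lon, message, site_id) and explicit NOT NULL columns excluded).
Total: 4 + 3 + 1 + 4 + 6 = 18.

18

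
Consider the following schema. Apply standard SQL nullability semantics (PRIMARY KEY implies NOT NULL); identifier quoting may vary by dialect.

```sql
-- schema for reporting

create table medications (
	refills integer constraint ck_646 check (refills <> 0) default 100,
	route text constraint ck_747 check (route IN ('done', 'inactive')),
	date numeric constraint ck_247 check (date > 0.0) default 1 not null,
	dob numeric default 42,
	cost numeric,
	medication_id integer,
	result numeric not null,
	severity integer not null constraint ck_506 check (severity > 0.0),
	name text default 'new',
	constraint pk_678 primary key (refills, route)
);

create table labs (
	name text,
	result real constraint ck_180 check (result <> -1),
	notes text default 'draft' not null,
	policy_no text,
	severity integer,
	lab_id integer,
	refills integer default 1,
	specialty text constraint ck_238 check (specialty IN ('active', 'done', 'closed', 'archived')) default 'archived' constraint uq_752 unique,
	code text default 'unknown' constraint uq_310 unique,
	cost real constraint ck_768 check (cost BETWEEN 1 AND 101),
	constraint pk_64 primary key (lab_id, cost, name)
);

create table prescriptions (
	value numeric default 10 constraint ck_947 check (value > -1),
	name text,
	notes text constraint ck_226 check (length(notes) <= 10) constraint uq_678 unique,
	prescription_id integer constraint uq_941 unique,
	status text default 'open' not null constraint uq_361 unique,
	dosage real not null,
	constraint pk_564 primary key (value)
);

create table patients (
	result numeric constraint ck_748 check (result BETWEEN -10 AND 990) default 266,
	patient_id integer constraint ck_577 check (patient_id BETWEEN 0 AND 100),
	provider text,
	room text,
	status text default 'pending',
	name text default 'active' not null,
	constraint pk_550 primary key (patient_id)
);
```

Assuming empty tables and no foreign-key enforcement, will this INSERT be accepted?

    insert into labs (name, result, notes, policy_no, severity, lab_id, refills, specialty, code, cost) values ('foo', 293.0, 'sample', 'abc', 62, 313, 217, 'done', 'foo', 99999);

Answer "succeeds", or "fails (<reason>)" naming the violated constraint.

fails (CHECK on cost)

The value 99999 for cost violates CHECK (cost BETWEEN 1 AND 101).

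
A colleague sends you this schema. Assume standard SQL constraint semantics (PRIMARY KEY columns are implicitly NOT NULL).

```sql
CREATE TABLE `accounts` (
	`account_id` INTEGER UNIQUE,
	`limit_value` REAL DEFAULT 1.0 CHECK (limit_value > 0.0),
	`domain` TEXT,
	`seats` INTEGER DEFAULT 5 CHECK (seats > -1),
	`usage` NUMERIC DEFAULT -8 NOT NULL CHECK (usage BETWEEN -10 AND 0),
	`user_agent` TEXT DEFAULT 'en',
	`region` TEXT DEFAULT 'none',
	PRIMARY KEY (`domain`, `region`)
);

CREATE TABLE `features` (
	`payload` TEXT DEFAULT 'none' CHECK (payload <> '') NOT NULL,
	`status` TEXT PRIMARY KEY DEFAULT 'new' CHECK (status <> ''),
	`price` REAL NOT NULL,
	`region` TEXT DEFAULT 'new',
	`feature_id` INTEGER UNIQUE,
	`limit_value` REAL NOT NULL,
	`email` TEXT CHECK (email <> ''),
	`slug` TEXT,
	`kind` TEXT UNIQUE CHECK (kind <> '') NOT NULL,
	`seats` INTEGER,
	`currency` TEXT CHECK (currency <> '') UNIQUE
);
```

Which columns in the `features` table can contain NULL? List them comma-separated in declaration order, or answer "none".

- payload: declared NOT NULL → not nullable.
- status: part of the PRIMARY KEY, which implies NOT NULL → not nullable.
- price: declared NOT NULL → not nullable.
- region: DEFAULT only fills an omitted column; an explicit NULL is still allowed → nullable.
- feature_id: UNIQUE does not imply NOT NULL → nullable.
- limit_value: declared NOT NULL → not nullable.
- email: CHECK does not forbid NULL (a CHECK constraint passes when its expression is NULL) → nullable.
- slug: no NOT NULL constraint applies → nullable.
- kind: declared NOT NULL → not nullable.
- seats: no NOT NULL constraint applies → nullable.
- currency: CHECK does not forbid NULL (a CHECK constraint passes when its expression is NULL) → nullable.

region, feature_id, email, slug, seats, currency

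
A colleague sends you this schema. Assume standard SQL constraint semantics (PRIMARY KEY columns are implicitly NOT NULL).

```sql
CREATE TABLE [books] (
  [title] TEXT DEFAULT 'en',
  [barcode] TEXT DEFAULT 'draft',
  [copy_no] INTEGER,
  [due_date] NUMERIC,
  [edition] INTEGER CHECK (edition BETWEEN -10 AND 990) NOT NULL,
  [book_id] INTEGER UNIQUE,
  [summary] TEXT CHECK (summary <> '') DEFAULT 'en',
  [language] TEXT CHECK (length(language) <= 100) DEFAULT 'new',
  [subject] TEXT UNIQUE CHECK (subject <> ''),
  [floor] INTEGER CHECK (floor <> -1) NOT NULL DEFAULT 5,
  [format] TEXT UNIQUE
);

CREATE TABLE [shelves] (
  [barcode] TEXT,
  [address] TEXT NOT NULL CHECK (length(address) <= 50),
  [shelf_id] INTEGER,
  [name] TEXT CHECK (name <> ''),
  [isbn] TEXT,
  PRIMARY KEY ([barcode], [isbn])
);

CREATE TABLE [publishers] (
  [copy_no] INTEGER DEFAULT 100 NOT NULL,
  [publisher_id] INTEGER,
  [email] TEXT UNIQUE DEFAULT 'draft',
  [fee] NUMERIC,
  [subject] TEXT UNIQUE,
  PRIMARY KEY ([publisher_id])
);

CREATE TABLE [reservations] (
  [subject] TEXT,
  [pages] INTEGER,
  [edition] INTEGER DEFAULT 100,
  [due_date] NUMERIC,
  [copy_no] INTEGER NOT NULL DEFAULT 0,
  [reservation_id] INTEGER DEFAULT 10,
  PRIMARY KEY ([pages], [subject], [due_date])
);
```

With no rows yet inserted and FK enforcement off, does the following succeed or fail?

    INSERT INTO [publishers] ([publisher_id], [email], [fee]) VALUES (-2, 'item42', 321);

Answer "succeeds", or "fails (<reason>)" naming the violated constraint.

succeeds

NOT NULL columns: copy_no defaults to 100; publisher_id is supplied.
No constraint is violated.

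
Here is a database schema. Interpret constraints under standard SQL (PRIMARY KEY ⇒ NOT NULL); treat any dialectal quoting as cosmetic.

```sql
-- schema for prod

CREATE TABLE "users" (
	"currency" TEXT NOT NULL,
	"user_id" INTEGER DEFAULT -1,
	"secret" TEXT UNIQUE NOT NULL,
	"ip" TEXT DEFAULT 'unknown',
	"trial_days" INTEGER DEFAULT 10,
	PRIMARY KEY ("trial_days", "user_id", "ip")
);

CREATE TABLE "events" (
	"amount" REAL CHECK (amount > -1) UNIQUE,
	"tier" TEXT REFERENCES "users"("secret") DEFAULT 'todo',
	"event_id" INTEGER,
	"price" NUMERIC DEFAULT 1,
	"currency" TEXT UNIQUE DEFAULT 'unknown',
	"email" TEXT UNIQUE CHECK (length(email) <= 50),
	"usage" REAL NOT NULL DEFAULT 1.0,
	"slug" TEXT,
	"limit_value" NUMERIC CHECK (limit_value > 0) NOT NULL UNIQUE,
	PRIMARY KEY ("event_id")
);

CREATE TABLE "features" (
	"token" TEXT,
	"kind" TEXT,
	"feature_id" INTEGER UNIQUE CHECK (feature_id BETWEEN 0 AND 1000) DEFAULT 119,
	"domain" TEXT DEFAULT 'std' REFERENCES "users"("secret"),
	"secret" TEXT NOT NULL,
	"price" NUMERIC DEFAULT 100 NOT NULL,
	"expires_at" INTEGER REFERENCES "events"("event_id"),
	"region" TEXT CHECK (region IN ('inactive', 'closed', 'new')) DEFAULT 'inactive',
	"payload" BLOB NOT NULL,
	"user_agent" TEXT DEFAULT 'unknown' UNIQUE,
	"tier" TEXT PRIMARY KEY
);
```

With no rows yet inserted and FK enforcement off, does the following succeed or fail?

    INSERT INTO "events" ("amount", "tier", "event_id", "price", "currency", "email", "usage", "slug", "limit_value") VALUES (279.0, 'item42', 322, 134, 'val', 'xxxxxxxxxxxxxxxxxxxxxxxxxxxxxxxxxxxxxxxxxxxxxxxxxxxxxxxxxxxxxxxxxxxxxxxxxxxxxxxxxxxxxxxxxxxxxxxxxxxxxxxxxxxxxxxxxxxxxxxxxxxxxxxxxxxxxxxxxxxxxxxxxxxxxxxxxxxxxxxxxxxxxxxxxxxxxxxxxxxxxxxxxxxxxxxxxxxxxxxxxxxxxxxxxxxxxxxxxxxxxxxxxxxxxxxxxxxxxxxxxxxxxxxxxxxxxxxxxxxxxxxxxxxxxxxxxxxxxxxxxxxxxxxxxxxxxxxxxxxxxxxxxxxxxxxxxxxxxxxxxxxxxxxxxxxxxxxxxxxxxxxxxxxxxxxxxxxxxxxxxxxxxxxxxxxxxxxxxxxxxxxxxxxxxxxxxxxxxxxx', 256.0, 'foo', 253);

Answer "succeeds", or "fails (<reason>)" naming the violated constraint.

fails (CHECK on email)

The value 'xxxxxxxxxxxxxxxxxxxxxxxxxxxxxxxxxxxxxxxxxxxxxxxxxxxxxxxxxxxxxxxxxxxxxxxxxxxxxxxxxxxxxxxxxxxxxxxxxxxxxxxxxxxxxxxxxxxxxxxxxxxxxxxxxxxxxxxxxxxxxxxxxxxxxxxxxxxxxxxxxxxxxxxxxxxxxxxxxxxxxxxxxxxxxxxxxxxxxxxxxxxxxxxxxxxxxxxxxxxxxxxxxxxxxxxxxxxxxxxxxxxxxxxxxxxxxxxxxxxxxxxxxxxxxxxxxxxxxxxxxxxxxxxxxxxxxxxxxxxxxxxxxxxxxxxxxxxxxxxxxxxxxxxxxxxxxxxxxxxxxxxxxxxxxxxxxxxxxxxxxxxxxxxxxxxxxxxxxxxxxxxxxxxxxxxxxxxxxxxx' for email violates CHECK (length(email) <= 50).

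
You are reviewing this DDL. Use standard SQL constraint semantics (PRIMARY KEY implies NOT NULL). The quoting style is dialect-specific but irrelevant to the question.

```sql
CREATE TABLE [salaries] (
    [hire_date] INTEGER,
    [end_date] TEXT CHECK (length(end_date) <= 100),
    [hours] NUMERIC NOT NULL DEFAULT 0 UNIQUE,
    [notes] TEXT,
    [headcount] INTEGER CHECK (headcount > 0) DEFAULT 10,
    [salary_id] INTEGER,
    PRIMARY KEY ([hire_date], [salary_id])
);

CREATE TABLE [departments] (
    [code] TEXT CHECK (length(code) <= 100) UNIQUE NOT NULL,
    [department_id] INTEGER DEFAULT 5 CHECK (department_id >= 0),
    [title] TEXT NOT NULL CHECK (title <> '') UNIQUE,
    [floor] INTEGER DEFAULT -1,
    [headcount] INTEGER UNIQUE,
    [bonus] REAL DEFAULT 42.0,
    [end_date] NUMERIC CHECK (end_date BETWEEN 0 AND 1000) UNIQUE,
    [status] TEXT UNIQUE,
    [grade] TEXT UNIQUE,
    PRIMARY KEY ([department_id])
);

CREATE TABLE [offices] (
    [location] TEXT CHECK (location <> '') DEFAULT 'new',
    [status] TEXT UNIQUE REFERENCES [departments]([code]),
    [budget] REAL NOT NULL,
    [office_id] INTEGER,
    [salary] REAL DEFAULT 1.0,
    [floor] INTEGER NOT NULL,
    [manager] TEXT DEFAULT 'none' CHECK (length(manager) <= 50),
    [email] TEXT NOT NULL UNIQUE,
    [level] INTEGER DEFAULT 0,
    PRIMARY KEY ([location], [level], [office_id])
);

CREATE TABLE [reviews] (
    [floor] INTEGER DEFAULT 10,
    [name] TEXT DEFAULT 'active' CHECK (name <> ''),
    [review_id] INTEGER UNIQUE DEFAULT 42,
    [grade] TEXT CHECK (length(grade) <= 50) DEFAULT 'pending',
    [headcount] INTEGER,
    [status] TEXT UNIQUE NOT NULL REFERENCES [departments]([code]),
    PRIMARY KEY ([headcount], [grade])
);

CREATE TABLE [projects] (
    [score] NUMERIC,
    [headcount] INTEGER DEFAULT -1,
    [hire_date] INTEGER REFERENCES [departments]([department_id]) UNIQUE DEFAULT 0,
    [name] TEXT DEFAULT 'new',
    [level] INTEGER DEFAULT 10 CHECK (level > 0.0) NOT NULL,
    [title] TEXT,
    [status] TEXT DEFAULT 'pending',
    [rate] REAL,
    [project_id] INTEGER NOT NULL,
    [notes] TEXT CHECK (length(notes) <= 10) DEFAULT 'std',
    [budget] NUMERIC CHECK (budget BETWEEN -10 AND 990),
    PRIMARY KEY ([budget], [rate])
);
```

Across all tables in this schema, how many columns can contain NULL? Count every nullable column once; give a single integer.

salaries: 3 nullable (end_date, notes, headcount — PK (hire_date, salary_id) and explicit NOT NULL columns excluded).
departments: 6 nullable (floor, headcount, bonus, end_date, status, grade — PK (department_id) and explicit NOT NULL columns excluded).
offices: 3 nullable (status, salary, manager — PK (location, level, office_id) and explicit NOT NULL columns excluded).
reviews: 3 nullable (floor, name, review_id — PK (headcount, grade) and explicit NOT NULL columns excluded).
projects: 7 nullable (score, headcount, hire_date, name, title, status, notes — PK (budget, rate) and explicit NOT NULL columns excluded).
Total: 3 + 6 + 3 + 3 + 7 = 22.

22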